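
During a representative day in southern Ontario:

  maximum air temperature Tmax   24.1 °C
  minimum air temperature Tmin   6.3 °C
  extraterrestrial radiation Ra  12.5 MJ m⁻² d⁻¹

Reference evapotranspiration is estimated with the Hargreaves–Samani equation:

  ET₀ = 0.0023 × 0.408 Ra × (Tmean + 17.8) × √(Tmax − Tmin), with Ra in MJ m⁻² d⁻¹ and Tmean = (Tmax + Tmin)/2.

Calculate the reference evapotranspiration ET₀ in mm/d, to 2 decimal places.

1.63 mm/d

Tmean = (24.1 + 6.3)/2 = 15.20 °C
0.408 Ra = 0.408 × 12.5 = 5.1000 mm/d equivalent
ET₀ = 0.0023 × 5.1000 × (15.20 + 17.8) × √17.8 = 0.0023 × 5.1000 × 33.00 × 4.2190 = 1.6331 mm/d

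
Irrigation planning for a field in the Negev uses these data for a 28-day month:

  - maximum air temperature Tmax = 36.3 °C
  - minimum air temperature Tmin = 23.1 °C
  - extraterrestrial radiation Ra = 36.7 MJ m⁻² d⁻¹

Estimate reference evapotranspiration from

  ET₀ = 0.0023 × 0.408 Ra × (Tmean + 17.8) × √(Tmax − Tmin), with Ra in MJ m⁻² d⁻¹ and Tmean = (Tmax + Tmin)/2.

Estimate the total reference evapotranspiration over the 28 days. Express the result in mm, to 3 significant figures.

Tmean = (36.3 + 23.1)/2 = 29.70 °C
0.408 Ra = 0.408 × 36.7 = 14.9736 mm/d equivalent
ET₀ = 0.0023 × 14.9736 × (29.70 + 17.8) × √13.2 = 0.0023 × 14.9736 × 47.50 × 3.6332 = 5.9434 mm/d
Over 28 days: 5.9434 × 28 = 166.415 mm

166 mm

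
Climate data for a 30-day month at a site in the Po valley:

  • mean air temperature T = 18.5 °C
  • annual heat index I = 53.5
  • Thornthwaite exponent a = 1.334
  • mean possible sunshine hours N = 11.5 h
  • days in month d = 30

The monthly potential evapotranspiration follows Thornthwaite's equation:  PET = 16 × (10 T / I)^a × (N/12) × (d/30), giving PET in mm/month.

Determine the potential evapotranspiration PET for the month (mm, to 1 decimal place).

80.2 mm

10T/I = 10 × 18.5 / 53.5 = 3.4579
(10T/I)^a = 3.4579^1.334 = 5.2333
Uncorrected PET = 16 × 5.2333 = 83.733 mm
Correction = (N/12)(d/30) = (11.5/12)(30/30) = 0.9583
PET = 83.733 × 0.9583 = 80.241 mm/month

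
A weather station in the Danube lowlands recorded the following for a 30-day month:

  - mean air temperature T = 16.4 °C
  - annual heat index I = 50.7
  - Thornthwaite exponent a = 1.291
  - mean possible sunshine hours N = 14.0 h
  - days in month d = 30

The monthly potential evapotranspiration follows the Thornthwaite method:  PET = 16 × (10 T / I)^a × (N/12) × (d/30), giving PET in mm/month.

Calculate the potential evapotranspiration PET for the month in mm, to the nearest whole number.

10T/I = 10 × 16.4 / 50.7 = 3.2347
(10T/I)^a = 3.2347^1.291 = 4.5519
Uncorrected PET = 16 × 4.5519 = 72.830 mm
Correction = (N/12)(d/30) = (14.0/12)(30/30) = 1.1667
PET = 72.830 × 1.1667 = 84.971 mm/month

85 mm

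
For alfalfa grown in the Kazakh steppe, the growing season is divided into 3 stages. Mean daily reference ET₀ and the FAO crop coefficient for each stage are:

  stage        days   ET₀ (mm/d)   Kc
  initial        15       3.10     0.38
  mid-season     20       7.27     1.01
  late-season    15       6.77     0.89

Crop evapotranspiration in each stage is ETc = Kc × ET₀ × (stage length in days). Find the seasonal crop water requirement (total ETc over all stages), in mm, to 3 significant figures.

255 mm

initial: 0.38 × 3.10 × 15 = 17.67 mm
mid-season: 1.01 × 7.27 × 20 = 146.85 mm
late-season: 0.89 × 6.77 × 15 = 90.38 mm
Seasonal total = 254.90 mm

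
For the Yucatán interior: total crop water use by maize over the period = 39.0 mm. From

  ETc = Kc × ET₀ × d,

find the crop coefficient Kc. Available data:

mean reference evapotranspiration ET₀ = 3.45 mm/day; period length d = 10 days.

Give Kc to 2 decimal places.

ETc = Kc × ET₀ × d  ⇒  Kc = ETc / (ET₀ × d)
Kc = 39.0 / (3.45 × 10) = 39.0 / 34.50 = 1.1304

1.13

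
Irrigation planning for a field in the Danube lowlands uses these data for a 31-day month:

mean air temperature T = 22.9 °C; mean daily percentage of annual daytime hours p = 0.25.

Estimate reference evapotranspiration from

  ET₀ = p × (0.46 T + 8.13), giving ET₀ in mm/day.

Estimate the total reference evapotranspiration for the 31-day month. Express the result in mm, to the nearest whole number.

145 mm

ET₀ = 0.25 × (0.46 × 22.9 + 8.13) = 0.25 × 18.664 = 4.6660 mm/d
Monthly total = 4.6660 × 31 = 144.646 mm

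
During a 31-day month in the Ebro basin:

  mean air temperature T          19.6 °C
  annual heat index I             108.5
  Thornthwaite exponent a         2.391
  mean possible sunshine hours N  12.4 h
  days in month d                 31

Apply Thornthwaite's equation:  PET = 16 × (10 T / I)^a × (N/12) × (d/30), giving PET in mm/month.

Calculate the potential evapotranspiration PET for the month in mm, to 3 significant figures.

70.3 mm

10T/I = 10 × 19.6 / 108.5 = 1.8065
(10T/I)^a = 1.8065^2.391 = 4.1124
Uncorrected PET = 16 × 4.1124 = 65.798 mm
Correction = (N/12)(d/30) = (12.4/12)(31/30) = 1.0678
PET = 65.798 × 1.0678 = 70.259 mm/month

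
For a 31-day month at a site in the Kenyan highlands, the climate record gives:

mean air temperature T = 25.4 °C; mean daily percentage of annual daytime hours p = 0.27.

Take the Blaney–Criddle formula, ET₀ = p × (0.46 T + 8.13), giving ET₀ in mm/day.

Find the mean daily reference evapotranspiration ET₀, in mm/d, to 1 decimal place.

5.3 mm/d

ET₀ = 0.27 × (0.46 × 25.4 + 8.13) = 0.27 × 19.814 = 5.3498 mm/d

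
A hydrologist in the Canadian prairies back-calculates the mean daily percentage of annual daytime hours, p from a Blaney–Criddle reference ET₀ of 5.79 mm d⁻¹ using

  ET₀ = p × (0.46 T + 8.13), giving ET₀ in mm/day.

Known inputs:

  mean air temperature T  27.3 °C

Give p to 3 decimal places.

0.280

p = ET₀ / (0.46 T + 8.13) = 5.79 / (0.46 × 27.3 + 8.13) = 5.79 / 20.688 = 0.2799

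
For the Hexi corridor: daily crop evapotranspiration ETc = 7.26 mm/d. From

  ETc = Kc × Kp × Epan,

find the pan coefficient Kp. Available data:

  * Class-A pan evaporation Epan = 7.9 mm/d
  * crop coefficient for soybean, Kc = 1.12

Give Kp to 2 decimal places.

ETc = Kc × Kp × Epan  ⇒  Kp = ETc / (Kc × Epan)
Kp = 7.26 / (1.12 × 7.9) = 7.26 / 8.848 = 0.8205

0.82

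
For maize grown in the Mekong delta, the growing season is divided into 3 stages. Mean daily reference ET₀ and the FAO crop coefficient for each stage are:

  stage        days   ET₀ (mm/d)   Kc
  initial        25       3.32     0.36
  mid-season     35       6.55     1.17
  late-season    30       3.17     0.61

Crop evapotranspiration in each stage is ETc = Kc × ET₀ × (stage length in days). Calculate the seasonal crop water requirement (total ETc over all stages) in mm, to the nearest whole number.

356 mm

initial: 0.36 × 3.32 × 25 = 29.88 mm
mid-season: 1.17 × 6.55 × 35 = 268.22 mm
late-season: 0.61 × 3.17 × 30 = 58.01 mm
Seasonal total = 356.11 mm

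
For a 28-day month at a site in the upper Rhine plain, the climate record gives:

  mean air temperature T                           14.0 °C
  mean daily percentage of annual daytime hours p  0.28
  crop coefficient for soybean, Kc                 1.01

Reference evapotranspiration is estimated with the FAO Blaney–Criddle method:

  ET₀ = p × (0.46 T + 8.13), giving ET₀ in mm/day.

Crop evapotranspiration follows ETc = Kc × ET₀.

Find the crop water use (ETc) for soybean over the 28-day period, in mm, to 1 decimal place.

115.4 mm

ET₀ = 0.28 × (0.46 × 14.0 + 8.13) = 0.28 × 14.570 = 4.0796 mm/d
ETc = Kc × ET₀ = 1.01 × 4.0796 = 4.1204 mm/d
Over 28 days: 4.1204 × 28 = 115.371 mm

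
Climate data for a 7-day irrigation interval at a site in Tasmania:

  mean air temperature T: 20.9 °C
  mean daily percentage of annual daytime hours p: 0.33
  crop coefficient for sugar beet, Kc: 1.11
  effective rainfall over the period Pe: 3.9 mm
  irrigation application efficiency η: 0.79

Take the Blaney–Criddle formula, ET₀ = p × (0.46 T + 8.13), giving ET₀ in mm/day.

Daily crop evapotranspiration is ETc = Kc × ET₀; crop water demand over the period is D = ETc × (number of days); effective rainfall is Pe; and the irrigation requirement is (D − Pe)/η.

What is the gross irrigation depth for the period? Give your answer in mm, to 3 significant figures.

ET₀ = 0.33 × (0.46 × 20.9 + 8.13) = 0.33 × 17.744 = 5.8555 mm/d
ETc = Kc × ET₀ = 1.11 × 5.8555 = 6.4996 mm/d
Crop demand D = ETc × 7 d = 6.4996 × 7 = 45.497 mm
D − Pe = 45.497 − 3.9 = 41.597 mm
Gross irrigation = 41.597 / 0.79 = 52.654 mm

52.7 mm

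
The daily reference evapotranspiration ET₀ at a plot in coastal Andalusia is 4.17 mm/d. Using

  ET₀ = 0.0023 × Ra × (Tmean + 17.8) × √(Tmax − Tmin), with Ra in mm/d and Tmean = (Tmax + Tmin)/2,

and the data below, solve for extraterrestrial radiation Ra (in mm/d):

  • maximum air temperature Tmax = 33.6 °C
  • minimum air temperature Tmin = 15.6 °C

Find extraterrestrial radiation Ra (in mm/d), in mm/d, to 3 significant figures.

10.1 mm/d

Tmean = 24.60 °C; √ΔT = 4.2426
Ra = ET₀ / [0.0023 × (Tmean+17.8) × √ΔT] = 4.17 / (0.0023 × 42.40 × 4.2426) = 10.079 mm/d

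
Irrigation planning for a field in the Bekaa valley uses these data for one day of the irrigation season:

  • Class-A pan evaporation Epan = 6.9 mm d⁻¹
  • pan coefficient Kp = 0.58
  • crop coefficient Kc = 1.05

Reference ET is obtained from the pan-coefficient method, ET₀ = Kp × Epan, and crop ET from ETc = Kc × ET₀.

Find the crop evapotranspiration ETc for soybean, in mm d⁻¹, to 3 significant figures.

ET₀ = 0.58 × 6.9 = 4.0020 mm/d
ETc = Kc × ET₀ = 1.05 × 4.0020 = 4.2021 mm/d

4.20 mm d⁻¹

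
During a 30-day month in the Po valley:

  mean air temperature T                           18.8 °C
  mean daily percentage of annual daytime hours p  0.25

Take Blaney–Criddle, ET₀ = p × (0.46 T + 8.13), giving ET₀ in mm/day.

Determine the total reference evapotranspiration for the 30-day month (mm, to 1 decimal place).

ET₀ = 0.25 × (0.46 × 18.8 + 8.13) = 0.25 × 16.778 = 4.1945 mm/d
Monthly total = 4.1945 × 30 = 125.835 mm

125.8 mm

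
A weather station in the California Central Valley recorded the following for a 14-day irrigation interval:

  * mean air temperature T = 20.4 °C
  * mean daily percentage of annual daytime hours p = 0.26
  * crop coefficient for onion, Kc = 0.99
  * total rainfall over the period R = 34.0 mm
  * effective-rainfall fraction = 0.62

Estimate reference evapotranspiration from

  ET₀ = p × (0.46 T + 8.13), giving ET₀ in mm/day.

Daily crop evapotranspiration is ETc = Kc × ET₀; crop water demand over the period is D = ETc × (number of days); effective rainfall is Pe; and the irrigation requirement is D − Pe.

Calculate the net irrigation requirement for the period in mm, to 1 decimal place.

ET₀ = 0.26 × (0.46 × 20.4 + 8.13) = 0.26 × 17.514 = 4.5536 mm/d
ETc = Kc × ET₀ = 0.99 × 4.5536 = 4.5081 mm/d
Crop demand D = ETc × 14 d = 4.5081 × 14 = 63.113 mm
Pe = 0.62 × 34.0 = 21.080 mm
D − Pe = 63.113 − 21.080 = 42.033 mm

42.0 mm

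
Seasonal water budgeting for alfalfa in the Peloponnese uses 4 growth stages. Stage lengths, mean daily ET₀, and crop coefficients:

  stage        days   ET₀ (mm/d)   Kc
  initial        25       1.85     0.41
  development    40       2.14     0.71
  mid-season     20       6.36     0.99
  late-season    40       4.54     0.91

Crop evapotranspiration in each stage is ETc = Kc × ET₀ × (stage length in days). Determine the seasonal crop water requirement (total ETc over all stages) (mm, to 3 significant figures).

371 mm

initial: 0.41 × 1.85 × 25 = 18.96 mm
development: 0.71 × 2.14 × 40 = 60.78 mm
mid-season: 0.99 × 6.36 × 20 = 125.93 mm
late-season: 0.91 × 4.54 × 40 = 165.26 mm
Seasonal total = 370.93 mm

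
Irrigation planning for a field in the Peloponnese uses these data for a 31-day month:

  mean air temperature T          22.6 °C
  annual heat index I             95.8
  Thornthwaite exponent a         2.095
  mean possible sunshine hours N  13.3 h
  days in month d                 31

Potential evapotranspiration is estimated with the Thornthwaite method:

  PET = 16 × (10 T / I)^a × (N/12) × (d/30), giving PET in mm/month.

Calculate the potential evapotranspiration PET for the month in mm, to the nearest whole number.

10T/I = 10 × 22.6 / 95.8 = 2.3591
(10T/I)^a = 2.3591^2.095 = 6.0381
Uncorrected PET = 16 × 6.0381 = 96.610 mm
Correction = (N/12)(d/30) = (13.3/12)(31/30) = 1.1453
PET = 96.610 × 1.1453 = 110.647 mm/month

111 mm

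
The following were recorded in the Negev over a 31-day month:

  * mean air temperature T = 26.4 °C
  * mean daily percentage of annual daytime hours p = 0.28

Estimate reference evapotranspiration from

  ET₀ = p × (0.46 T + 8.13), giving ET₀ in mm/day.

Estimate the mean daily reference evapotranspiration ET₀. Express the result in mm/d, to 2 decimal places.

ET₀ = 0.28 × (0.46 × 26.4 + 8.13) = 0.28 × 20.274 = 5.6767 mm/d

5.68 mm/d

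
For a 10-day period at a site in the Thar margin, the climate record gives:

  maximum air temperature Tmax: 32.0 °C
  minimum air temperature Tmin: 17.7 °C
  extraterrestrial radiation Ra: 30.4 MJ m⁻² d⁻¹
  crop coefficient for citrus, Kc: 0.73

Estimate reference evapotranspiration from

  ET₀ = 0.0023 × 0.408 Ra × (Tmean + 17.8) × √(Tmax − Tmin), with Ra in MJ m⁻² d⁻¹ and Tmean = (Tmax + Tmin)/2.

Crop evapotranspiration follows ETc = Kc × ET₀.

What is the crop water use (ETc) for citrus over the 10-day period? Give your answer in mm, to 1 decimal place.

33.6 mm

Tmean = (32.0 + 17.7)/2 = 24.85 °C
0.408 Ra = 0.408 × 30.4 = 12.4032 mm/d equivalent
ET₀ = 0.0023 × 12.4032 × (24.85 + 17.8) × √14.3 = 0.0023 × 12.4032 × 42.65 × 3.7815 = 4.6009 mm/d
ETc = Kc × ET₀ = 0.73 × 4.6009 = 3.3587 mm/d
Over 10 days: 3.3587 × 10 = 33.587 mm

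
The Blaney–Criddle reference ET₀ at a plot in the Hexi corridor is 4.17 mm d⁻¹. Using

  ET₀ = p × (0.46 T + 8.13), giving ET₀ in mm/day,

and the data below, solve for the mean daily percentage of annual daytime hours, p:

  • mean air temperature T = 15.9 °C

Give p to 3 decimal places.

0.270

p = ET₀ / (0.46 T + 8.13) = 4.17 / (0.46 × 15.9 + 8.13) = 4.17 / 15.444 = 0.2700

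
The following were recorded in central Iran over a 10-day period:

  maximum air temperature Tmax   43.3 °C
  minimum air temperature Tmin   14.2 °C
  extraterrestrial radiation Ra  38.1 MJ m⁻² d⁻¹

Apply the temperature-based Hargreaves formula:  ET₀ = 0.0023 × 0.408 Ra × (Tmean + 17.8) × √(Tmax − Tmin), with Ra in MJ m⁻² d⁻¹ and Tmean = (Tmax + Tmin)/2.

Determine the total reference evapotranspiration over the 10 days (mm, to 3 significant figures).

Tmean = (43.3 + 14.2)/2 = 28.75 °C
0.408 Ra = 0.408 × 38.1 = 15.5448 mm/d equivalent
ET₀ = 0.0023 × 15.5448 × (28.75 + 17.8) × √29.1 = 0.0023 × 15.5448 × 46.55 × 5.3944 = 8.9779 mm/d
Over 10 days: 8.9779 × 10 = 89.779 mm

89.8 mm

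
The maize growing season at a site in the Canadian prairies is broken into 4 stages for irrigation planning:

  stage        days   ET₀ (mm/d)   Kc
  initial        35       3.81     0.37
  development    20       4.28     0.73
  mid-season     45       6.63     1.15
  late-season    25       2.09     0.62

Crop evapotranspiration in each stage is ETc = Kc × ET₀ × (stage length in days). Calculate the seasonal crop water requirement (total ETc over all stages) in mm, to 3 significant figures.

initial: 0.37 × 3.81 × 35 = 49.34 mm
development: 0.73 × 4.28 × 20 = 62.49 mm
mid-season: 1.15 × 6.63 × 45 = 343.10 mm
late-season: 0.62 × 2.09 × 25 = 32.40 mm
Seasonal total = 487.33 mm

487 mm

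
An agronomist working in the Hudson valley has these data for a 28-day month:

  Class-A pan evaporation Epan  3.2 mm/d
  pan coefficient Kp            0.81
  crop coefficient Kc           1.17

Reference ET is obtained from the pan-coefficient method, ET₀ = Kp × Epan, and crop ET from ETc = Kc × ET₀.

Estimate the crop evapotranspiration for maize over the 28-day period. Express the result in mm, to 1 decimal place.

84.9 mm

ET₀ = 0.81 × 3.2 = 2.5920 mm/d
ETc = Kc × ET₀ = 1.17 × 2.5920 = 3.0326 mm/d
Over 28 days: 3.0326 × 28 = 84.913 mm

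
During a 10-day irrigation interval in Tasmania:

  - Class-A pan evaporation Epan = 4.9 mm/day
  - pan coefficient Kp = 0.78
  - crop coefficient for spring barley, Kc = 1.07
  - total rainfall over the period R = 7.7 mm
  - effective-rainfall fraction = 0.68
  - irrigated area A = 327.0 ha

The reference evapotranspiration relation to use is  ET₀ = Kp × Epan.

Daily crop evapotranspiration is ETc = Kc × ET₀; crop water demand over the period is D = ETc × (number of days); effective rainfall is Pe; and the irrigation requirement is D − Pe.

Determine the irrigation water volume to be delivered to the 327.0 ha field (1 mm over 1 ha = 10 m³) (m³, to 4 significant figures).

116600 m³

ET₀ = 0.78 × 4.9 = 3.8220 mm/d
ETc = Kc × ET₀ = 1.07 × 3.8220 = 4.0895 mm/d
Crop demand D = ETc × 10 d = 4.0895 × 10 = 40.895 mm
Pe = 0.68 × 7.7 = 5.236 mm
D − Pe = 40.895 − 5.236 = 35.659 mm
Volume = 35.659 mm × 327.0 ha × 10 = 116604.9 m³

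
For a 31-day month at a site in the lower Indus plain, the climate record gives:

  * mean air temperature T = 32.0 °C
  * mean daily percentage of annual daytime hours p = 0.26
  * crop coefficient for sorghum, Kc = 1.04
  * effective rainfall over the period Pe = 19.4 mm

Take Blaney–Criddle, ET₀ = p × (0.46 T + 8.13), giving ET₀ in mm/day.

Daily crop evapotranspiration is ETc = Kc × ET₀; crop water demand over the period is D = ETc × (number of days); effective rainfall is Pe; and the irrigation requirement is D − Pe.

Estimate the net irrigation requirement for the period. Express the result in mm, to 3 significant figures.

ET₀ = 0.26 × (0.46 × 32.0 + 8.13) = 0.26 × 22.850 = 5.9410 mm/d
ETc = Kc × ET₀ = 1.04 × 5.9410 = 6.1786 mm/d
Crop demand D = ETc × 31 d = 6.1786 × 31 = 191.537 mm
D − Pe = 191.537 − 19.4 = 172.137 mm

172 mm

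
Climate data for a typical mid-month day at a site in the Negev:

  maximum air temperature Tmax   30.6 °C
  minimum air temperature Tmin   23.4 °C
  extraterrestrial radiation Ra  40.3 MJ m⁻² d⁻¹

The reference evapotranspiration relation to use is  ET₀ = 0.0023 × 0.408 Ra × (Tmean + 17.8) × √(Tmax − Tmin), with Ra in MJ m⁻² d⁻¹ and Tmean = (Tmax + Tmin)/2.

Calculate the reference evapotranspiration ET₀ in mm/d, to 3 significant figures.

Tmean = (30.6 + 23.4)/2 = 27.00 °C
0.408 Ra = 0.408 × 40.3 = 16.4424 mm/d equivalent
ET₀ = 0.0023 × 16.4424 × (27.00 + 17.8) × √7.2 = 0.0023 × 16.4424 × 44.80 × 2.6833 = 4.5461 mm/d

4.55 mm/d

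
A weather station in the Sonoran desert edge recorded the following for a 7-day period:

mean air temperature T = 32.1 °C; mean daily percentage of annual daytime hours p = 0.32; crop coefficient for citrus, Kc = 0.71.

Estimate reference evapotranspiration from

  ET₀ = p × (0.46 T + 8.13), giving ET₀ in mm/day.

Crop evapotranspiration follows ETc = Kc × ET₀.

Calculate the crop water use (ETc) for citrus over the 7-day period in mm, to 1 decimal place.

ET₀ = 0.32 × (0.46 × 32.1 + 8.13) = 0.32 × 22.896 = 7.3267 mm/d
ETc = Kc × ET₀ = 0.71 × 7.3267 = 5.2020 mm/d
Over 7 days: 5.2020 × 7 = 36.414 mm

36.4 mm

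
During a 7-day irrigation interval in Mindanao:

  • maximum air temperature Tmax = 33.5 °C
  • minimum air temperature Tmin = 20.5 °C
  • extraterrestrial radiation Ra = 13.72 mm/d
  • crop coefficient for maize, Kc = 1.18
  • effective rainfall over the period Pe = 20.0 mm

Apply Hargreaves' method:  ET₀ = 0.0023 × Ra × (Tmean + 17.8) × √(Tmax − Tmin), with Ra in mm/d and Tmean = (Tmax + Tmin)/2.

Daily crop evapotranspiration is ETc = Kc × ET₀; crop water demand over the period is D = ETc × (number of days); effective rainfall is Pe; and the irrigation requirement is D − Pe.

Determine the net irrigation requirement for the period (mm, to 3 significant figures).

22.1 mm

Tmean = (33.5 + 20.5)/2 = 27.00 °C
ET₀ = 0.0023 × 13.72 × (27.00 + 17.8) × √13.0 = 0.0023 × 13.72 × 44.80 × 3.6056 = 5.0973 mm/d
ETc = Kc × ET₀ = 1.18 × 5.0973 = 6.0148 mm/d
Crop demand D = ETc × 7 d = 6.0148 × 7 = 42.104 mm
D − Pe = 42.104 − 20.0 = 22.104 mm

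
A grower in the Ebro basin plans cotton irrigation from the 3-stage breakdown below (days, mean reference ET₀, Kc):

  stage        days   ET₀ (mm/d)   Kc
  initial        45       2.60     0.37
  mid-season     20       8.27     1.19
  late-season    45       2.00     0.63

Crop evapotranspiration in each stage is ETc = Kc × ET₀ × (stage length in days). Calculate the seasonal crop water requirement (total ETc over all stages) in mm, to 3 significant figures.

297 mm

initial: 0.37 × 2.60 × 45 = 43.29 mm
mid-season: 1.19 × 8.27 × 20 = 196.83 mm
late-season: 0.63 × 2.00 × 45 = 56.70 mm
Seasonal total = 296.82 mm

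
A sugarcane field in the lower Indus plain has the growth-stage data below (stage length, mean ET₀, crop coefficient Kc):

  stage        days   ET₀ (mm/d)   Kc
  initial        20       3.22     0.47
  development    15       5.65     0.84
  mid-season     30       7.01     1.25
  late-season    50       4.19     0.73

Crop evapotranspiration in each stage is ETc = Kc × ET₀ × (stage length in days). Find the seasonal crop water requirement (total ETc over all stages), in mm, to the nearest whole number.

517 mm

initial: 0.47 × 3.22 × 20 = 30.27 mm
development: 0.84 × 5.65 × 15 = 71.19 mm
mid-season: 1.25 × 7.01 × 30 = 262.88 mm
late-season: 0.73 × 4.19 × 50 = 152.94 mm
Seasonal total = 517.28 mm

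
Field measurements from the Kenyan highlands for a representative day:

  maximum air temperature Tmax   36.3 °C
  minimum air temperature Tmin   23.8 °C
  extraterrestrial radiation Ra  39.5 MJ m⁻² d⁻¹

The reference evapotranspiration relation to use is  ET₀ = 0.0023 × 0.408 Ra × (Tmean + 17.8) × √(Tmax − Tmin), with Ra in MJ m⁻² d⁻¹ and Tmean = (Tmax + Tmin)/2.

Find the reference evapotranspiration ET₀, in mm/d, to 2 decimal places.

6.27 mm/d

Tmean = (36.3 + 23.8)/2 = 30.05 °C
0.408 Ra = 0.408 × 39.5 = 16.1160 mm/d equivalent
ET₀ = 0.0023 × 16.1160 × (30.05 + 17.8) × √12.5 = 0.0023 × 16.1160 × 47.85 × 3.5355 = 6.2707 mm/d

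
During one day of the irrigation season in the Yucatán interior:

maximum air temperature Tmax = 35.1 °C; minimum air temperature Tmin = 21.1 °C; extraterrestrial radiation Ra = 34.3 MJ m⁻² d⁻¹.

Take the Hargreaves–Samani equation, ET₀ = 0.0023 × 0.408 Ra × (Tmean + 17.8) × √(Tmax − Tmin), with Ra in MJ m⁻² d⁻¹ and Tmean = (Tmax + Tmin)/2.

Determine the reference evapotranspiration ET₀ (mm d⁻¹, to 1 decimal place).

5.5 mm d⁻¹

Tmean = (35.1 + 21.1)/2 = 28.10 °C
0.408 Ra = 0.408 × 34.3 = 13.9944 mm/d equivalent
ET₀ = 0.0023 × 13.9944 × (28.10 + 17.8) × √14.0 = 0.0023 × 13.9944 × 45.90 × 3.7417 = 5.5279 mm/d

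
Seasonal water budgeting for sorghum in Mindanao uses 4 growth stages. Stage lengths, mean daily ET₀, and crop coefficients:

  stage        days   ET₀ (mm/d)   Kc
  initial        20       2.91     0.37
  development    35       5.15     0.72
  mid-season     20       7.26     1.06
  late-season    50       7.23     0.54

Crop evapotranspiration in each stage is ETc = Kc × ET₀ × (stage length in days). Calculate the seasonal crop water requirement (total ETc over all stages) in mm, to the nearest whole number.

initial: 0.37 × 2.91 × 20 = 21.53 mm
development: 0.72 × 5.15 × 35 = 129.78 mm
mid-season: 1.06 × 7.26 × 20 = 153.91 mm
late-season: 0.54 × 7.23 × 50 = 195.21 mm
Seasonal total = 500.43 mm

500 mm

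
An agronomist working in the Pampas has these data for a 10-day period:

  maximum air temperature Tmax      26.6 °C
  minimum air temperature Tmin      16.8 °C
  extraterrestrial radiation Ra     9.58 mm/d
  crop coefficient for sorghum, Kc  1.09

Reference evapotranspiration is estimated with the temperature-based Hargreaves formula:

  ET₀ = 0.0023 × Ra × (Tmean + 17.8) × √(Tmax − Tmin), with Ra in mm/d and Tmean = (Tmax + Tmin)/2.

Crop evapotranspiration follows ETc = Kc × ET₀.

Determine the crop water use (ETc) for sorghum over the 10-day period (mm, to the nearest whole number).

30 mm

Tmean = (26.6 + 16.8)/2 = 21.70 °C
ET₀ = 0.0023 × 9.58 × (21.70 + 17.8) × √9.8 = 0.0023 × 9.58 × 39.50 × 3.1305 = 2.7246 mm/d
ETc = Kc × ET₀ = 1.09 × 2.7246 = 2.9698 mm/d
Over 10 days: 2.9698 × 10 = 29.698 mm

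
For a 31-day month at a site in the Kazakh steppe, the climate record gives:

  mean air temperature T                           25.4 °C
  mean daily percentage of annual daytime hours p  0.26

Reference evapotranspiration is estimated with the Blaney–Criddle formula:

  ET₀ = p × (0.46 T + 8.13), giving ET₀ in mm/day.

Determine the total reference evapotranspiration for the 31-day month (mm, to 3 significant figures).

ET₀ = 0.26 × (0.46 × 25.4 + 8.13) = 0.26 × 19.814 = 5.1516 mm/d
Monthly total = 5.1516 × 31 = 159.700 mm

160 mm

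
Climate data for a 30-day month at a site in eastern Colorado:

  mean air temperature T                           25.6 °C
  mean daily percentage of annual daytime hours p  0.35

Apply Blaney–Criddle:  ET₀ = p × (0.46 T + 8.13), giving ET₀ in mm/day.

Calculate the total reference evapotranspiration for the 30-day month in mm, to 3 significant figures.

ET₀ = 0.35 × (0.46 × 25.6 + 8.13) = 0.35 × 19.906 = 6.9671 mm/d
Monthly total = 6.9671 × 30 = 209.013 mm

209 mm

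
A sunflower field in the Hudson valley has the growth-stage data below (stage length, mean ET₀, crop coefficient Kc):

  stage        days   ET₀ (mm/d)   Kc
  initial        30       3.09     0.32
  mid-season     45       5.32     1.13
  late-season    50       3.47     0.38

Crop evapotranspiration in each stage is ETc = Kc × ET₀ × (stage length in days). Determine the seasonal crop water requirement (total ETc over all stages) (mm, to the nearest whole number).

366 mm

initial: 0.32 × 3.09 × 30 = 29.66 mm
mid-season: 1.13 × 5.32 × 45 = 270.52 mm
late-season: 0.38 × 3.47 × 50 = 65.93 mm
Seasonal total = 366.11 mm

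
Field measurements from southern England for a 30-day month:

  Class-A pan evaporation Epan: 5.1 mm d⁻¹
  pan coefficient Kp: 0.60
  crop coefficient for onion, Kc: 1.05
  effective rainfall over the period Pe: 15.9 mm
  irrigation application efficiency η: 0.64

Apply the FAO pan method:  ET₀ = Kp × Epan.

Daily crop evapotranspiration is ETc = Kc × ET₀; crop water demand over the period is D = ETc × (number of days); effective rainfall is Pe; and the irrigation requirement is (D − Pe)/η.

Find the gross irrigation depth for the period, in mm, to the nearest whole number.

126 mm

ET₀ = 0.60 × 5.1 = 3.0600 mm/d
ETc = Kc × ET₀ = 1.05 × 3.0600 = 3.2130 mm/d
Crop demand D = ETc × 30 d = 3.2130 × 30 = 96.390 mm
D − Pe = 96.390 − 15.9 = 80.490 mm
Gross irrigation = 80.490 / 0.64 = 125.766 mm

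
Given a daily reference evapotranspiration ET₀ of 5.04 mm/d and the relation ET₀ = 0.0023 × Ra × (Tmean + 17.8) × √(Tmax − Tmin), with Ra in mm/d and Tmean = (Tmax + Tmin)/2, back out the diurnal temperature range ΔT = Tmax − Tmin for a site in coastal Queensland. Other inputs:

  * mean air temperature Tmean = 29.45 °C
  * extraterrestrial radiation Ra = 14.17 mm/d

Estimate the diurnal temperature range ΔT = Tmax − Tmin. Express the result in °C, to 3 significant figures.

10.7 °C

√ΔT = ET₀ / [0.0023 × Ra × (Tmean+17.8)] = 5.04 / (0.0023 × 14.17 × 47.25) = 3.2729
ΔT = 3.2729² = 10.712 °C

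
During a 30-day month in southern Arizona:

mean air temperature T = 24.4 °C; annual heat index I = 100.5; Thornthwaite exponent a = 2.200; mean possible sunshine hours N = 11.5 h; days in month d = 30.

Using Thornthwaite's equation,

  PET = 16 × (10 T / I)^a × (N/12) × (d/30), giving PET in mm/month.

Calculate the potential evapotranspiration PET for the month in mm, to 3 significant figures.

10T/I = 10 × 24.4 / 100.5 = 2.4279
(10T/I)^a = 2.4279^2.200 = 7.0389
Uncorrected PET = 16 × 7.0389 = 112.622 mm
Correction = (N/12)(d/30) = (11.5/12)(30/30) = 0.9583
PET = 112.622 × 0.9583 = 107.926 mm/month

108 mm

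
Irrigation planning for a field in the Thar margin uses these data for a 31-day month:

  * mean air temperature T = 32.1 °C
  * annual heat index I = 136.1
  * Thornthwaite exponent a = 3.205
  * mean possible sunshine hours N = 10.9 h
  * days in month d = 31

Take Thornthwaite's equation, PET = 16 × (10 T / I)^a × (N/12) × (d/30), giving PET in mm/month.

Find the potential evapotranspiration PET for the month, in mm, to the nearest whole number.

10T/I = 10 × 32.1 / 136.1 = 2.3586
(10T/I)^a = 2.3586^3.205 = 15.6443
Uncorrected PET = 16 × 15.6443 = 250.309 mm
Correction = (N/12)(d/30) = (10.9/12)(31/30) = 0.9386
PET = 250.309 × 0.9386 = 234.940 mm/month

235 mm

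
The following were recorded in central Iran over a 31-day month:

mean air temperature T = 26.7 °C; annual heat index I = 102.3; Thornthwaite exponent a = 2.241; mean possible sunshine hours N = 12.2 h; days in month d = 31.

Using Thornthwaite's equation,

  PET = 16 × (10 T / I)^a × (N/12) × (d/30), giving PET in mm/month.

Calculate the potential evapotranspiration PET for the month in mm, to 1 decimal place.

144.3 mm

10T/I = 10 × 26.7 / 102.3 = 2.6100
(10T/I)^a = 2.6100^2.241 = 8.5840
Uncorrected PET = 16 × 8.5840 = 137.344 mm
Correction = (N/12)(d/30) = (12.2/12)(31/30) = 1.0506
PET = 137.344 × 1.0506 = 144.294 mm/month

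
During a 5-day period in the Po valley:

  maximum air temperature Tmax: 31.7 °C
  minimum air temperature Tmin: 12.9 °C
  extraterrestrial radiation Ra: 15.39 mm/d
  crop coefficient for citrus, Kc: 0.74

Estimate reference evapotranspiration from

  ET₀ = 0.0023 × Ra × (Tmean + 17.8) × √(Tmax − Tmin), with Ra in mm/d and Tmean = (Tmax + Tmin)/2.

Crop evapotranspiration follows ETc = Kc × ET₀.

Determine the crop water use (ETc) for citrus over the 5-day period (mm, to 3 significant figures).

Tmean = (31.7 + 12.9)/2 = 22.30 °C
ET₀ = 0.0023 × 15.39 × (22.30 + 17.8) × √18.8 = 0.0023 × 15.39 × 40.10 × 4.3359 = 6.1545 mm/d
ETc = Kc × ET₀ = 0.74 × 6.1545 = 4.5543 mm/d
Over 5 days: 4.5543 × 5 = 22.772 mm

22.8 mm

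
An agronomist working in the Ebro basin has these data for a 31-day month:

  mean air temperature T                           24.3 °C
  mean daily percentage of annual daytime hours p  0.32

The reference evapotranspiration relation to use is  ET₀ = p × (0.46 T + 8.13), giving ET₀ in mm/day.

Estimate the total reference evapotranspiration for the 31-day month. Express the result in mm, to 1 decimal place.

ET₀ = 0.32 × (0.46 × 24.3 + 8.13) = 0.32 × 19.308 = 6.1786 mm/d
Monthly total = 6.1786 × 31 = 191.537 mm

191.5 mm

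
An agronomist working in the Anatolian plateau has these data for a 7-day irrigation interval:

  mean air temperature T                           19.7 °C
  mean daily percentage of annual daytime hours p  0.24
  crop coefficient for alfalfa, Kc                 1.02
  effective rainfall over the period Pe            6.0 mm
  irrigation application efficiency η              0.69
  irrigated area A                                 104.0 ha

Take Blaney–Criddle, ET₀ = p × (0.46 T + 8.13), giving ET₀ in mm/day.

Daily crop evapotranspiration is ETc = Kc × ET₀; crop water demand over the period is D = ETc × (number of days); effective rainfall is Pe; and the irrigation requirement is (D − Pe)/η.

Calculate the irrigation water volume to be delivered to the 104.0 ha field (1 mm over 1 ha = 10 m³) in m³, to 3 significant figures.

35400 m³

ET₀ = 0.24 × (0.46 × 19.7 + 8.13) = 0.24 × 17.192 = 4.1261 mm/d
ETc = Kc × ET₀ = 1.02 × 4.1261 = 4.2086 mm/d
Crop demand D = ETc × 7 d = 4.2086 × 7 = 29.460 mm
D − Pe = 29.460 − 6.0 = 23.460 mm
Gross irrigation = 23.460 / 0.69 = 34.000 mm
Volume = 34.000 mm × 104.0 ha × 10 = 35360.0 m³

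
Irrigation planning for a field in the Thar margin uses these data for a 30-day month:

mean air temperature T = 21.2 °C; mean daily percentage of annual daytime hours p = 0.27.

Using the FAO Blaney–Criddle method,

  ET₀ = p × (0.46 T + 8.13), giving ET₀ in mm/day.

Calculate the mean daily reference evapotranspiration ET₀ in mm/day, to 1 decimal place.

4.8 mm/day

ET₀ = 0.27 × (0.46 × 21.2 + 8.13) = 0.27 × 17.882 = 4.8281 mm/d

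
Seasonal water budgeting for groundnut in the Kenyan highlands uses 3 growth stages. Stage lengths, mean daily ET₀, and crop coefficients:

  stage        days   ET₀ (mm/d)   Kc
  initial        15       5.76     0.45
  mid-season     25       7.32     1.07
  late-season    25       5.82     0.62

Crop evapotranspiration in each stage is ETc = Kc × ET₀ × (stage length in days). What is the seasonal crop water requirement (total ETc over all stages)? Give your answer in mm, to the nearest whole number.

325 mm

initial: 0.45 × 5.76 × 15 = 38.88 mm
mid-season: 1.07 × 7.32 × 25 = 195.81 mm
late-season: 0.62 × 5.82 × 25 = 90.21 mm
Seasonal total = 324.90 mm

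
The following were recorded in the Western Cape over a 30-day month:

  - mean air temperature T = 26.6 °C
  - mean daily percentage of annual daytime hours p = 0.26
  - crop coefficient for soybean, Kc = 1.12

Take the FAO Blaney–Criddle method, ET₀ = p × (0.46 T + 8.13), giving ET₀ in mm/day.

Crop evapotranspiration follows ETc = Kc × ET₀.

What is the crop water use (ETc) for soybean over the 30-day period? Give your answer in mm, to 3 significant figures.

ET₀ = 0.26 × (0.46 × 26.6 + 8.13) = 0.26 × 20.366 = 5.2952 mm/d
ETc = Kc × ET₀ = 1.12 × 5.2952 = 5.9306 mm/d
Over 30 days: 5.9306 × 30 = 177.918 mm

178 mm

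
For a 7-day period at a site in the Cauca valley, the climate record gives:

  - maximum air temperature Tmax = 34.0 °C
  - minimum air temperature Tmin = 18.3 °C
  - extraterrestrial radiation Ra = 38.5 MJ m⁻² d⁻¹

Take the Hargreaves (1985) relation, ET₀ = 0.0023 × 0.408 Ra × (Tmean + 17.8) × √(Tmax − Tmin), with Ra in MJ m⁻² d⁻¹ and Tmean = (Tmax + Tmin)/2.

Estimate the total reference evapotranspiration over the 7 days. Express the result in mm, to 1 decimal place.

Tmean = (34.0 + 18.3)/2 = 26.15 °C
0.408 Ra = 0.408 × 38.5 = 15.7080 mm/d equivalent
ET₀ = 0.0023 × 15.7080 × (26.15 + 17.8) × √15.7 = 0.0023 × 15.7080 × 43.95 × 3.9623 = 6.2915 mm/d
Over 7 days: 6.2915 × 7 = 44.041 mm

44.0 mm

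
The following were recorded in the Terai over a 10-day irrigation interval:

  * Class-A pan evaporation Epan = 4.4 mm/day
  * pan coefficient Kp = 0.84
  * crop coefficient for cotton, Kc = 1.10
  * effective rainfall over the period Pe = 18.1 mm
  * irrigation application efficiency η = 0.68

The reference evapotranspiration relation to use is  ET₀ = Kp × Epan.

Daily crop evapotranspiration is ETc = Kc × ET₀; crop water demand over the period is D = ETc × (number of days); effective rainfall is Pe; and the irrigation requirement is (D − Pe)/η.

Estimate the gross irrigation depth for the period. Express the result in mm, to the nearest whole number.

33 mm

ET₀ = 0.84 × 4.4 = 3.6960 mm/d
ETc = Kc × ET₀ = 1.10 × 3.6960 = 4.0656 mm/d
Crop demand D = ETc × 10 d = 4.0656 × 10 = 40.656 mm
D − Pe = 40.656 − 18.1 = 22.556 mm
Gross irrigation = 22.556 / 0.68 = 33.171 mm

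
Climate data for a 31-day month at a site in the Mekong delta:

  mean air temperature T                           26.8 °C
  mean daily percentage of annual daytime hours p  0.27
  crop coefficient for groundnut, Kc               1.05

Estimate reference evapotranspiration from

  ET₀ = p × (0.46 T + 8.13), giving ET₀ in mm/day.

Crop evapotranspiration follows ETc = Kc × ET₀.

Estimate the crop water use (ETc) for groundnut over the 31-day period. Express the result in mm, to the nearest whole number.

ET₀ = 0.27 × (0.46 × 26.8 + 8.13) = 0.27 × 20.458 = 5.5237 mm/d
ETc = Kc × ET₀ = 1.05 × 5.5237 = 5.7999 mm/d
Over 31 days: 5.7999 × 31 = 179.797 mm

180 mm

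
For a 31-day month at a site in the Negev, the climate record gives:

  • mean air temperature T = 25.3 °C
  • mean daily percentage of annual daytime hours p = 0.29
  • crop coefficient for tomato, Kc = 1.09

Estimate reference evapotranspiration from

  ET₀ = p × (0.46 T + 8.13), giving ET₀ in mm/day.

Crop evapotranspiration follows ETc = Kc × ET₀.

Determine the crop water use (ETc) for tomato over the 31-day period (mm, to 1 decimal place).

193.7 mm

ET₀ = 0.29 × (0.46 × 25.3 + 8.13) = 0.29 × 19.768 = 5.7327 mm/d
ETc = Kc × ET₀ = 1.09 × 5.7327 = 6.2486 mm/d
Over 31 days: 6.2486 × 31 = 193.707 mm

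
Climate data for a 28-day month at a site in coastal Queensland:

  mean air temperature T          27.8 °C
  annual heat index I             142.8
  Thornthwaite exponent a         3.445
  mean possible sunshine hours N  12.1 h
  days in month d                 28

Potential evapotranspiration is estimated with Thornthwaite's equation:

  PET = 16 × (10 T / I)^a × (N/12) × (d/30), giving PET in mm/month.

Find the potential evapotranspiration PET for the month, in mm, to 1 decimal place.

149.4 mm

10T/I = 10 × 27.8 / 142.8 = 1.9468
(10T/I)^a = 1.9468^3.445 = 9.9246
Uncorrected PET = 16 × 9.9246 = 158.794 mm
Correction = (N/12)(d/30) = (12.1/12)(28/30) = 0.9411
PET = 158.794 × 0.9411 = 149.441 mm/month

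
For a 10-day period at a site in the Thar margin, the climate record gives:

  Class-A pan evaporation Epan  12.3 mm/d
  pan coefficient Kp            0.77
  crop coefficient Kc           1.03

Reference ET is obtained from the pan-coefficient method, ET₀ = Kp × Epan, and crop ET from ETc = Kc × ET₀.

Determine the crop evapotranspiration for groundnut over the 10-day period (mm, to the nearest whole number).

98 mm

ET₀ = 0.77 × 12.3 = 9.4710 mm/d
ETc = Kc × ET₀ = 1.03 × 9.4710 = 9.7551 mm/d
Over 10 days: 9.7551 × 10 = 97.551 mm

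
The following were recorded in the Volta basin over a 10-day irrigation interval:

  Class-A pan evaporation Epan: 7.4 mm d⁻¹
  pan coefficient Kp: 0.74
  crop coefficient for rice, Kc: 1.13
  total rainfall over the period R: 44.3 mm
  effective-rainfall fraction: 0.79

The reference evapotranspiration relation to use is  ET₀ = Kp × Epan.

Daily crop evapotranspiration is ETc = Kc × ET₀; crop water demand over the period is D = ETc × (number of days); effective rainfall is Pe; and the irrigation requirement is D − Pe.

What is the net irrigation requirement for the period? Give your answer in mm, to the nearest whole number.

ET₀ = 0.74 × 7.4 = 5.4760 mm/d
ETc = Kc × ET₀ = 1.13 × 5.4760 = 6.1879 mm/d
Crop demand D = ETc × 10 d = 6.1879 × 10 = 61.879 mm
Pe = 0.79 × 44.3 = 34.997 mm
D − Pe = 61.879 − 34.997 = 26.882 mm

27 mm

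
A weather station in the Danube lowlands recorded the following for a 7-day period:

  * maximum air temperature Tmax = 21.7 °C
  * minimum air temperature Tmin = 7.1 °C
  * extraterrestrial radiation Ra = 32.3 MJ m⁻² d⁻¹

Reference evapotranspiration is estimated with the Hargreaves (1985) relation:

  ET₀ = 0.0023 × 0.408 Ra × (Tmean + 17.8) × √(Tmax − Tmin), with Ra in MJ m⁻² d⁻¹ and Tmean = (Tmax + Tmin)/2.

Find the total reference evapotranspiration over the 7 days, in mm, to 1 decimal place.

Tmean = (21.7 + 7.1)/2 = 14.40 °C
0.408 Ra = 0.408 × 32.3 = 13.1784 mm/d equivalent
ET₀ = 0.0023 × 13.1784 × (14.40 + 17.8) × √14.6 = 0.0023 × 13.1784 × 32.20 × 3.8210 = 3.7293 mm/d
Over 7 days: 3.7293 × 7 = 26.105 mm

26.1 mm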